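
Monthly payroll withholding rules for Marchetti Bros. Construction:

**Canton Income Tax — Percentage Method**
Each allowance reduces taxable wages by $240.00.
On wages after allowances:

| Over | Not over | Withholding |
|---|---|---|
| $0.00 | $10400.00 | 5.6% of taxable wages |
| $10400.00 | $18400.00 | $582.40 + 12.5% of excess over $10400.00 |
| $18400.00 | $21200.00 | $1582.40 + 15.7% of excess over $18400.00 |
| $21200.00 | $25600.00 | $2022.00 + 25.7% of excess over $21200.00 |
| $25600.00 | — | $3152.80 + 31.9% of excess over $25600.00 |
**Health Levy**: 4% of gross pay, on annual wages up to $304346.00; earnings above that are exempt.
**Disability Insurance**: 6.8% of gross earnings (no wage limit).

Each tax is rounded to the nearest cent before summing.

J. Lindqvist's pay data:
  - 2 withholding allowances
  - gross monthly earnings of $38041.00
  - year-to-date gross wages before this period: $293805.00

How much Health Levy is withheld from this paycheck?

$421.64

Health Levy: cap $304346.00 − YTD $293805.00 = $10541.00 subject; 4% × $10541.00 = $421.64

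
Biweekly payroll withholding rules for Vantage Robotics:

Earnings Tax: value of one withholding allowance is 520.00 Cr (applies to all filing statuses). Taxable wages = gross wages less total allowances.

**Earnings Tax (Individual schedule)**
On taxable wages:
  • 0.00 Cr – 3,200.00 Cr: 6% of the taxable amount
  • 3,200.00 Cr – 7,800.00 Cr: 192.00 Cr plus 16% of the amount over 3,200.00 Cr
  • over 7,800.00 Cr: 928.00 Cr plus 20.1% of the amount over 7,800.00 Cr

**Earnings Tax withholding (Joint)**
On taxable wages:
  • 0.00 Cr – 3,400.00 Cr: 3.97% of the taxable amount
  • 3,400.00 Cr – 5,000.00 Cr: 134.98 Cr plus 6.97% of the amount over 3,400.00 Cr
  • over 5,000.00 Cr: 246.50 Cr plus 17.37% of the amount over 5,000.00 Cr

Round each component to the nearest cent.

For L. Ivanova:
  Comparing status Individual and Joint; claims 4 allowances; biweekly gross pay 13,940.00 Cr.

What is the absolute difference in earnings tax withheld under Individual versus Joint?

Earnings Tax (Individual): taxable = 13,940.00 Cr − 4×520.00 Cr = 11,860.00 Cr
  928.00 Cr + 20.1% × (11,860.00 Cr − 7,800.00 Cr) = 928.00 Cr + 20.1% × 4,060.00 Cr = 1,744.06 Cr
Earnings Tax (Joint): taxable = 13,940.00 Cr − 4×520.00 Cr = 11,860.00 Cr
  246.50 Cr + 17.37% × (11,860.00 Cr − 5,000.00 Cr) = 246.50 Cr + 17.37% × 6,860.00 Cr = 1,438.08 Cr
Difference: |1,744.06 Cr − 1,438.08 Cr| = 305.98 Cr (higher under Individual)

305.98 Cr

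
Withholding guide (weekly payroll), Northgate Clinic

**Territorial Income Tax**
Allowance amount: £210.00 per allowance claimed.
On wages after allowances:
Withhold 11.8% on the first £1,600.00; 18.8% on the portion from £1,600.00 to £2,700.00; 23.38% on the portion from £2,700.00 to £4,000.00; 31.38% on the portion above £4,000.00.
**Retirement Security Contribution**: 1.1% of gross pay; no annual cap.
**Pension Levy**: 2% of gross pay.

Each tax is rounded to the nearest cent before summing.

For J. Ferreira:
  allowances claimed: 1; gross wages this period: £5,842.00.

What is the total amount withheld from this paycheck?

Territorial Income Tax: taxable = £5,842.00 − 1×£210.00 = £5,632.00
  £699.54 + 31.38% × (£5,632.00 − £4,000.00) = £699.54 + 31.38% × £1,632.00 = £1,211.66
Retirement Security Contribution: 1.1% × £5,842.00 = £64.26
Pension Levy: 2% × £5,842.00 = £116.84
Total: £1,211.66 + £64.26 + £116.84 = £1,392.76

£1,392.76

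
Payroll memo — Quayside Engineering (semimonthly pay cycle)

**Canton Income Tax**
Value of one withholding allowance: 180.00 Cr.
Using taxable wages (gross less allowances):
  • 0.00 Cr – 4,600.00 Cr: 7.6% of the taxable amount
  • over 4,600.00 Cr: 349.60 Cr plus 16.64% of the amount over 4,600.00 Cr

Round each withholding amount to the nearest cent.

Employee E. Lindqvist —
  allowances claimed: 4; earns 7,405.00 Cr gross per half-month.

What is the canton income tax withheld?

Canton Income Tax: taxable = 7,405.00 Cr − 4×180.00 Cr = 6,685.00 Cr
  349.60 Cr + 16.64% × (6,685.00 Cr − 4,600.00 Cr) = 349.60 Cr + 16.64% × 2,085.00 Cr = 696.54 Cr

696.54 Cr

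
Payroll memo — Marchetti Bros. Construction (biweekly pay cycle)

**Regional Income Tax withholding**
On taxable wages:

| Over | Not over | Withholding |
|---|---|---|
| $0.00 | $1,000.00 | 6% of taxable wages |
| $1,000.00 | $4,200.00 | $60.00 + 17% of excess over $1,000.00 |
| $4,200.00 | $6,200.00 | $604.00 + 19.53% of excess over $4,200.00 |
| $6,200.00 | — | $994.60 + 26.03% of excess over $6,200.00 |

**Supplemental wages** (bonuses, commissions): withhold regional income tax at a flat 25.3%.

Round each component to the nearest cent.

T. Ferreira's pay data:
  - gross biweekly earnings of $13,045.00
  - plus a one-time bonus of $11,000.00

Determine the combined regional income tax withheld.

Regional Income Tax: taxable = $13,045.00
  $994.60 + 26.03% × ($13,045.00 − $6,200.00) = $994.60 + 26.03% × $6,845.00 = $2,776.35
Supplemental (25.3% flat on bonus): 25.3% × $11,000.00 = $2,783.00
Total regional income tax: $2,776.35 + $2,783.00 = $5,559.35

$5,559.35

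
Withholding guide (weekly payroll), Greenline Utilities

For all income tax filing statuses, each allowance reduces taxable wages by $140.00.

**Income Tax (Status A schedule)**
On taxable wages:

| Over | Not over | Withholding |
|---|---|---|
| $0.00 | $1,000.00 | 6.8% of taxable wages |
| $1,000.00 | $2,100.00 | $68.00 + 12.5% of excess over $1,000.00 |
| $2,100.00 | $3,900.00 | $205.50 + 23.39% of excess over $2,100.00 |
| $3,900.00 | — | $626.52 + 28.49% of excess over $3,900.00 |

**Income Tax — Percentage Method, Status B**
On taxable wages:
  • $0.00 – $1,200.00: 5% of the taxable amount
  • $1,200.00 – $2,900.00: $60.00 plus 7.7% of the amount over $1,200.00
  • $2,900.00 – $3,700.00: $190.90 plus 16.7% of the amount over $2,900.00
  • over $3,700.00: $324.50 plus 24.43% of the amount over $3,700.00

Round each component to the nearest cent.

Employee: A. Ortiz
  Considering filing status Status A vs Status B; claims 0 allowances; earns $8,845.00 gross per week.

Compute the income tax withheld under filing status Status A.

$2,035.35

Income Tax (Status A): taxable = $8,845.00
  $626.52 + 28.49% × ($8,845.00 − $3,900.00) = $626.52 + 28.49% × $4,945.00 = $2,035.35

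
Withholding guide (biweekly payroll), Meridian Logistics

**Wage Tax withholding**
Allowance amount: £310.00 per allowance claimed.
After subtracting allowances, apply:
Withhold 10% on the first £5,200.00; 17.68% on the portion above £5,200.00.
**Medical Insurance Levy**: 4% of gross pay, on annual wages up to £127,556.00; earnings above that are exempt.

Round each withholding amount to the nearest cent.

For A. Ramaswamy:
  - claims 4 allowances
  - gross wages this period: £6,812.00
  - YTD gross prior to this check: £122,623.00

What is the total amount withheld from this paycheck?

Wage Tax: taxable = £6,812.00 − 4×£310.00 = £5,572.00
  £520.00 + 17.68% × (£5,572.00 − £5,200.00) = £520.00 + 17.68% × £372.00 = £585.77
Medical Insurance Levy: cap £127,556.00 − YTD £122,623.00 = £4,933.00 subject; 4% × £4,933.00 = £197.32
Total: £585.77 + £197.32 = £783.09

£783.09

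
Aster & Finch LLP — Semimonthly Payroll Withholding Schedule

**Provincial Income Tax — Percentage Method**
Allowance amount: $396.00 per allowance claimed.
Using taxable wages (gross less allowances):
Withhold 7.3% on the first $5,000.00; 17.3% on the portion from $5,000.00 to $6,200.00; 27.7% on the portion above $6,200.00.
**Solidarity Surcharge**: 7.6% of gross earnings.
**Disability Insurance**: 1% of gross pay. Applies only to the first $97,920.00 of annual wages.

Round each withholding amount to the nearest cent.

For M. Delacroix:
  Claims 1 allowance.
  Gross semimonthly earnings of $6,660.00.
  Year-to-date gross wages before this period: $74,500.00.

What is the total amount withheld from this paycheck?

$1,163.09

Provincial Income Tax: taxable = $6,660.00 − 1×$396.00 = $6,264.00
  $572.60 + 27.7% × ($6,264.00 − $6,200.00) = $572.60 + 27.7% × $64.00 = $590.33
Solidarity Surcharge: 7.6% × $6,660.00 = $506.16
Disability Insurance: 1% × $6,660.00 = $66.60
Total: $590.33 + $506.16 + $66.60 = $1,163.09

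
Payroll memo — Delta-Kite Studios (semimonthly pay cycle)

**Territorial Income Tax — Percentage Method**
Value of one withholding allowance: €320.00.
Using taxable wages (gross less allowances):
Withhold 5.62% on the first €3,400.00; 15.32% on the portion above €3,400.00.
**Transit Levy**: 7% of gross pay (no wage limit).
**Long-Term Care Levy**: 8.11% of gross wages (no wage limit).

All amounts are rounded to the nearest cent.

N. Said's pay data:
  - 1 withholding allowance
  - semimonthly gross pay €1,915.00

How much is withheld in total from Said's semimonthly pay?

Territorial Income Tax: taxable = €1,915.00 − 1×€320.00 = €1,595.00
  5.62% × €1,595.00 = €89.64
Transit Levy: 7% × €1,915.00 = €134.05
Long-Term Care Levy: 8.11% × €1,915.00 = €155.31
Total: €89.64 + €134.05 + €155.31 = €379.00

€379.00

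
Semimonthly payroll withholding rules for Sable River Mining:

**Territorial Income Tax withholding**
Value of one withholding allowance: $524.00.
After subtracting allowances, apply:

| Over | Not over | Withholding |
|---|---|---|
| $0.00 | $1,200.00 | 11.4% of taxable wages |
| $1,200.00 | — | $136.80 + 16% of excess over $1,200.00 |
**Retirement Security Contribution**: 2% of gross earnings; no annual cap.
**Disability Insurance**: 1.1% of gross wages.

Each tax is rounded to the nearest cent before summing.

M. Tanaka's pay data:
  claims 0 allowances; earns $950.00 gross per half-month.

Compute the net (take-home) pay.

Territorial Income Tax: taxable = $950.00
  11.4% × $950.00 = $108.30
Retirement Security Contribution: 2% × $950.00 = $19.00
Disability Insurance: 1.1% × $950.00 = $10.45
Total withheld: $108.30 + $19.00 + $10.45 = $137.75
Net pay: $950.00 − $137.75 = $812.25

$812.25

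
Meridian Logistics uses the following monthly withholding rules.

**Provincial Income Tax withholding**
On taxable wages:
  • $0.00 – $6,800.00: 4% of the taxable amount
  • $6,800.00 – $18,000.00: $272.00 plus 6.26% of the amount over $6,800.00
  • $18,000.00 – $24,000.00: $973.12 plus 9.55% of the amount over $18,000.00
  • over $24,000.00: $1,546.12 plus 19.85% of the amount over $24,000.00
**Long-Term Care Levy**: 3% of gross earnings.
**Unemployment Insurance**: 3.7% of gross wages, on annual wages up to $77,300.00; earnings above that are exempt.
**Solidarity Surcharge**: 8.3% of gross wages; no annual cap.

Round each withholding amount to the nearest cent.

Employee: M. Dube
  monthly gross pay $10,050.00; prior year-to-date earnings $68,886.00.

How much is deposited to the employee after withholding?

$8,127.58

Provincial Income Tax: taxable = $10,050.00
  $272.00 + 6.26% × ($10,050.00 − $6,800.00) = $272.00 + 6.26% × $3,250.00 = $475.45
Long-Term Care Levy: 3% × $10,050.00 = $301.50
Unemployment Insurance: cap $77,300.00 − YTD $68,886.00 = $8,414.00 subject; 3.7% × $8,414.00 = $311.32
Solidarity Surcharge: 8.3% × $10,050.00 = $834.15
Total withheld: $475.45 + $301.50 + $311.32 + $834.15 = $1,922.42
Net pay: $10,050.00 − $1,922.42 = $8,127.58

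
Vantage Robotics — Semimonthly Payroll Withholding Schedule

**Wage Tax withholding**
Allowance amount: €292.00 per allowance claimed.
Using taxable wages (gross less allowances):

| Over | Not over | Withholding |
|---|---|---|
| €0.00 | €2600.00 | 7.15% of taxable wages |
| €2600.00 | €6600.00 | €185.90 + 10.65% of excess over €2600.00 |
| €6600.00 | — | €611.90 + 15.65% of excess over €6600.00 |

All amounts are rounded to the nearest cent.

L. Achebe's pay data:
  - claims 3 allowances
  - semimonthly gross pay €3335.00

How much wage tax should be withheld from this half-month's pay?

€175.82

Wage Tax: taxable = €3335.00 − 3×€292.00 = €2459.00
  7.15% × €2459.00 = €175.82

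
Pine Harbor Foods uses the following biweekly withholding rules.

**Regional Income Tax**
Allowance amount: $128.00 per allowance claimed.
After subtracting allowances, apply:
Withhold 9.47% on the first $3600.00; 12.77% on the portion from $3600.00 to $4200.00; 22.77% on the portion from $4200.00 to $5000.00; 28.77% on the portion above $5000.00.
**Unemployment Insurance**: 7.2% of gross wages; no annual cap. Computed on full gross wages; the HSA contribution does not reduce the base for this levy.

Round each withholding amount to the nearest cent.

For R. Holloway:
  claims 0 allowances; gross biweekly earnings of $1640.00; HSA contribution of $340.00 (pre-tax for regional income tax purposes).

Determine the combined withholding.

$241.19

Regional Income Tax: taxable = $1640.00 − $340.00 = $1300.00
  9.47% × $1300.00 = $123.11
Unemployment Insurance: 7.2% × $1640.00 = $118.08
Total: $123.11 + $118.08 = $241.19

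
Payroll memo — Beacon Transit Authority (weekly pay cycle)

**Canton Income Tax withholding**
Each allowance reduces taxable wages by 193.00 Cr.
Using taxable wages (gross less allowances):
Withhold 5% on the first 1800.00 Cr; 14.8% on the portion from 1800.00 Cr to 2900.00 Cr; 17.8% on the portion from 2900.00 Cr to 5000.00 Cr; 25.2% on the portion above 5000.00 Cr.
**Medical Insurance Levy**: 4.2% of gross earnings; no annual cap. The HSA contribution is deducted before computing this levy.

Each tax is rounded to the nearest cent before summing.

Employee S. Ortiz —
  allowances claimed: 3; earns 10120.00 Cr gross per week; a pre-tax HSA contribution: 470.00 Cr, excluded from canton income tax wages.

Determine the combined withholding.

Canton Income Tax: taxable = 10120.00 Cr − 470.00 Cr − 3×193.00 Cr = 9071.00 Cr
  626.60 Cr + 25.2% × (9071.00 Cr − 5000.00 Cr) = 626.60 Cr + 25.2% × 4071.00 Cr = 1652.49 Cr
Medical Insurance Levy: 4.2% × 9650.00 Cr = 405.30 Cr
Total: 1652.49 Cr + 405.30 Cr = 2057.79 Cr

2057.79 Cr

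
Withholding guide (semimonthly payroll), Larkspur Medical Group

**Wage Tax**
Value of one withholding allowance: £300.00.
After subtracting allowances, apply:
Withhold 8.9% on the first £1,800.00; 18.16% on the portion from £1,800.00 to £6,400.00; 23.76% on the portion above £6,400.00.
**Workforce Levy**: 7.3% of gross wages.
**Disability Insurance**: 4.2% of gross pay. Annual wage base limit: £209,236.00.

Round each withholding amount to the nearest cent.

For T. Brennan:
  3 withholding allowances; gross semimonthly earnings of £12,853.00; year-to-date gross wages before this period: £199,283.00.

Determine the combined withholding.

£3,671.25

Wage Tax: taxable = £12,853.00 − 3×£300.00 = £11,953.00
  £995.56 + 23.76% × (£11,953.00 − £6,400.00) = £995.56 + 23.76% × £5,553.00 = £2,314.95
Workforce Levy: 7.3% × £12,853.00 = £938.27
Disability Insurance: cap £209,236.00 − YTD £199,283.00 = £9,953.00 subject; 4.2% × £9,953.00 = £418.03
Total: £2,314.95 + £938.27 + £418.03 = £3,671.25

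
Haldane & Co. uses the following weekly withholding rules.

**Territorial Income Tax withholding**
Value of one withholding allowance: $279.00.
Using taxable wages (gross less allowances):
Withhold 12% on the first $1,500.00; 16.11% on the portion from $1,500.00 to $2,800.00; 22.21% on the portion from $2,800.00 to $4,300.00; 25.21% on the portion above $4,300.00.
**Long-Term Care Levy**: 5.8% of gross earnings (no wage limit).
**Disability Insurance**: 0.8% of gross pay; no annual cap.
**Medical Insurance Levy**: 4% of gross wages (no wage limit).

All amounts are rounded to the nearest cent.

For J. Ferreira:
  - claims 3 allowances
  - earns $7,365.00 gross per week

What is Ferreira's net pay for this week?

$5,300.05

Territorial Income Tax: taxable = $7,365.00 − 3×$279.00 = $6,528.00
  $722.58 + 25.21% × ($6,528.00 − $4,300.00) = $722.58 + 25.21% × $2,228.00 = $1,284.26
Long-Term Care Levy: 5.8% × $7,365.00 = $427.17
Disability Insurance: 0.8% × $7,365.00 = $58.92
Medical Insurance Levy: 4% × $7,365.00 = $294.60
Total withheld: $1,284.26 + $427.17 + $58.92 + $294.60 = $2,064.95
Net pay: $7,365.00 − $2,064.95 = $5,300.05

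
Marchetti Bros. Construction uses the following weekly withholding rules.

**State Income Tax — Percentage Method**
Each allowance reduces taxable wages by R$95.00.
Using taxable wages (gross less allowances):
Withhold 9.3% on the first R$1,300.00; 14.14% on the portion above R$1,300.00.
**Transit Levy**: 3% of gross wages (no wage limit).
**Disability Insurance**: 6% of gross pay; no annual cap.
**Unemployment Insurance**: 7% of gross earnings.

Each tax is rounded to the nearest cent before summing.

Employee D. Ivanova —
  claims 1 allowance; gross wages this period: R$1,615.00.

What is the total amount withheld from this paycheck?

State Income Tax: taxable = R$1,615.00 − 1×R$95.00 = R$1,520.00
  R$120.90 + 14.14% × (R$1,520.00 − R$1,300.00) = R$120.90 + 14.14% × R$220.00 = R$152.01
Transit Levy: 3% × R$1,615.00 = R$48.45
Disability Insurance: 6% × R$1,615.00 = R$96.90
Unemployment Insurance: 7% × R$1,615.00 = R$113.05
Total: R$152.01 + R$48.45 + R$96.90 + R$113.05 = R$410.41

R$410.41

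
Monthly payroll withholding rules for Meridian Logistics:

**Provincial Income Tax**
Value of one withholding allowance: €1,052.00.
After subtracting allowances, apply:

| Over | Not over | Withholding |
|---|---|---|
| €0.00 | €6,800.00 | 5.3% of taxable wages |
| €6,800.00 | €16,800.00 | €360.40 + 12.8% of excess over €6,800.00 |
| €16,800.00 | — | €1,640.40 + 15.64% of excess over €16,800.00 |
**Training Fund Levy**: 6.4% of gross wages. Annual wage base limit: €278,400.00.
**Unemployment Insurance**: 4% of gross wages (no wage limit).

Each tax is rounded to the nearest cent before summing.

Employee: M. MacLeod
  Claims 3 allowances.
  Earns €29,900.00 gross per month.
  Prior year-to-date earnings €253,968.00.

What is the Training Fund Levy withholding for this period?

€1,563.65

Training Fund Levy: cap €278,400.00 − YTD €253,968.00 = €24,432.00 subject; 6.4% × €24,432.00 = €1,563.65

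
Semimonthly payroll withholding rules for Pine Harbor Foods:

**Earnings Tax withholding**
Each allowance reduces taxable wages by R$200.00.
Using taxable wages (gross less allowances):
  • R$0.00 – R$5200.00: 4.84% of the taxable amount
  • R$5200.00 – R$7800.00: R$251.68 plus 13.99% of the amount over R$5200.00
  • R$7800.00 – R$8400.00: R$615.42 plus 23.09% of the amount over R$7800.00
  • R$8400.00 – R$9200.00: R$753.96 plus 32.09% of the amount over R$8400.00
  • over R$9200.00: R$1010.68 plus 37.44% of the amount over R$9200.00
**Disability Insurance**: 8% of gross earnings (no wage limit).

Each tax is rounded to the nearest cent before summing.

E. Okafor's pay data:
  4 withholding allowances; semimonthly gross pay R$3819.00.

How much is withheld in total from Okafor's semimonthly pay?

R$451.64

Earnings Tax: taxable = R$3819.00 − 4×R$200.00 = R$3019.00
  4.84% × R$3019.00 = R$146.12
Disability Insurance: 8% × R$3819.00 = R$305.52
Total: R$146.12 + R$305.52 = R$451.64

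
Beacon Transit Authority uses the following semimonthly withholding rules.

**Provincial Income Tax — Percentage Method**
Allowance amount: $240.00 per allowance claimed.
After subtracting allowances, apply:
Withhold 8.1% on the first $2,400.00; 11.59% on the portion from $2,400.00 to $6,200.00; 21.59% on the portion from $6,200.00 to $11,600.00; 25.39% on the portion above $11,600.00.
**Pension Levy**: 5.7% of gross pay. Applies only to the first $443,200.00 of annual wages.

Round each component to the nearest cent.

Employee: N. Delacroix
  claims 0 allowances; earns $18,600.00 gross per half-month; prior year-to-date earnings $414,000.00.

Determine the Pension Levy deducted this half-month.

$1,060.20

Pension Levy: 5.7% × $18,600.00 = $1,060.20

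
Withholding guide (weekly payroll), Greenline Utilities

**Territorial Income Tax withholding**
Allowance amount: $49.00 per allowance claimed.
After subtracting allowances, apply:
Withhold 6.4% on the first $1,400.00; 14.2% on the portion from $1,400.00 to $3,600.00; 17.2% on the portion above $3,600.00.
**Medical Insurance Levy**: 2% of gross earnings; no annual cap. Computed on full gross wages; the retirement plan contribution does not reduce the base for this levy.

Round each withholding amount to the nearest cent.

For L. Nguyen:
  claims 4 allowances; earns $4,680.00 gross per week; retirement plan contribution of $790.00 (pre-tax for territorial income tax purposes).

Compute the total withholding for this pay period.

$511.77

Territorial Income Tax: taxable = $4,680.00 − $790.00 − 4×$49.00 = $3,694.00
  $402.00 + 17.2% × ($3,694.00 − $3,600.00) = $402.00 + 17.2% × $94.00 = $418.17
Medical Insurance Levy: 2% × $4,680.00 = $93.60
Total: $418.17 + $93.60 = $511.77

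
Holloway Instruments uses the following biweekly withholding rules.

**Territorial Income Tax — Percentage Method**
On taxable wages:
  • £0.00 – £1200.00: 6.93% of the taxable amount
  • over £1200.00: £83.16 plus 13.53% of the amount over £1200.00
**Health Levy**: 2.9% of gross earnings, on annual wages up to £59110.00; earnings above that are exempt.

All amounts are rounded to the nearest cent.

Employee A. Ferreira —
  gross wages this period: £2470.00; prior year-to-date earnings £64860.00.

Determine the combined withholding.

Territorial Income Tax: taxable = £2470.00
  £83.16 + 13.53% × (£2470.00 − £1200.00) = £83.16 + 13.53% × £1270.00 = £254.99
Health Levy: YTD £64860.00 ≥ cap £59110.00 → £0.00
Total: £254.99 + £0.00 = £254.99

£254.99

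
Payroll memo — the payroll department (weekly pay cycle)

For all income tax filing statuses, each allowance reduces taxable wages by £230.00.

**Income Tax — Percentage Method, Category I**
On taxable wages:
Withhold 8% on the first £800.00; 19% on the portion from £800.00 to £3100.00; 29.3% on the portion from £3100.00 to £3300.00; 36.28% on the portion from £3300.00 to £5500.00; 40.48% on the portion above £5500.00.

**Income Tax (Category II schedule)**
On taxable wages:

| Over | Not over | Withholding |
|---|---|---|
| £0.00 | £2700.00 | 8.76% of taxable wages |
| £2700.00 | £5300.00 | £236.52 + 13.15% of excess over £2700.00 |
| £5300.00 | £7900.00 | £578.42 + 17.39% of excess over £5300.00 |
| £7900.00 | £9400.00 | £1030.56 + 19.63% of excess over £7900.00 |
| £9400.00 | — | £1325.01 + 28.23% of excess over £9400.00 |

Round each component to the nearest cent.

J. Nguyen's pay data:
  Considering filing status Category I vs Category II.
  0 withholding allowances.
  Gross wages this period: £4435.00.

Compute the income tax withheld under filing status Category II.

Income Tax (Category II): taxable = £4435.00
  £236.52 + 13.15% × (£4435.00 − £2700.00) = £236.52 + 13.15% × £1735.00 = £464.67

£464.67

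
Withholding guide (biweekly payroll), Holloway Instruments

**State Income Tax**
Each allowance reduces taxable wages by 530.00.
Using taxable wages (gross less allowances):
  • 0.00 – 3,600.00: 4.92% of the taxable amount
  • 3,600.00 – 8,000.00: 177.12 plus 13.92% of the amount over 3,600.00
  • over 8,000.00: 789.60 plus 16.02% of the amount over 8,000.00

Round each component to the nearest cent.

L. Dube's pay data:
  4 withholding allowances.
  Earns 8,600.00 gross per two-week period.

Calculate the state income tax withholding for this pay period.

State Income Tax: taxable = 8,600.00 − 4×530.00 = 6,480.00
  177.12 + 13.92% × (6,480.00 − 3,600.00) = 177.12 + 13.92% × 2,880.00 = 578.02

578.02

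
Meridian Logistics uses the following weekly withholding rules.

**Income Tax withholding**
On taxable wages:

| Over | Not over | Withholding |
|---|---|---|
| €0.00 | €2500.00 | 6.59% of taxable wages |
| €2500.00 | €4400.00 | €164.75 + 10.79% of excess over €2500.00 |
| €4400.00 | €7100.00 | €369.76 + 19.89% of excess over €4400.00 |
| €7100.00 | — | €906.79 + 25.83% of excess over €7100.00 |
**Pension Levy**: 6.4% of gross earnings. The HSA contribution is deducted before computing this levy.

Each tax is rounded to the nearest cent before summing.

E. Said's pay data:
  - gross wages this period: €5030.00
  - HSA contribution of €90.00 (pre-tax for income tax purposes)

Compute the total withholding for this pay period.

Income Tax: taxable = €5030.00 − €90.00 = €4940.00
  €369.76 + 19.89% × (€4940.00 − €4400.00) = €369.76 + 19.89% × €540.00 = €477.17
Pension Levy: 6.4% × €4940.00 = €316.16
Total: €477.17 + €316.16 = €793.33

€793.33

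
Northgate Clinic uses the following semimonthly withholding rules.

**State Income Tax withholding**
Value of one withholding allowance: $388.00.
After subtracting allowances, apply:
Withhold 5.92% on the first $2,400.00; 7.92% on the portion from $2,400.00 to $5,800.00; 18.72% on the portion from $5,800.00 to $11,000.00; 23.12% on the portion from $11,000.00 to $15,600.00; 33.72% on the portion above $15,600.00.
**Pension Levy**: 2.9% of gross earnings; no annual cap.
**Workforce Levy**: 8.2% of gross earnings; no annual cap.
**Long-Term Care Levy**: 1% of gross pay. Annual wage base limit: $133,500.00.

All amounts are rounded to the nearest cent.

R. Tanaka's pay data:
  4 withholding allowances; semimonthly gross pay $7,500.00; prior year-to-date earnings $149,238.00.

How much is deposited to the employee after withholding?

$6,228.43

State Income Tax: taxable = $7,500.00 − 4×$388.00 = $5,948.00
  $411.36 + 18.72% × ($5,948.00 − $5,800.00) = $411.36 + 18.72% × $148.00 = $439.07
Pension Levy: 2.9% × $7,500.00 = $217.50
Workforce Levy: 8.2% × $7,500.00 = $615.00
Long-Term Care Levy: YTD $149,238.00 ≥ cap $133,500.00 → $0.00
Total withheld: $439.07 + $217.50 + $615.00 + $0.00 = $1,271.57
Net pay: $7,500.00 − $1,271.57 = $6,228.43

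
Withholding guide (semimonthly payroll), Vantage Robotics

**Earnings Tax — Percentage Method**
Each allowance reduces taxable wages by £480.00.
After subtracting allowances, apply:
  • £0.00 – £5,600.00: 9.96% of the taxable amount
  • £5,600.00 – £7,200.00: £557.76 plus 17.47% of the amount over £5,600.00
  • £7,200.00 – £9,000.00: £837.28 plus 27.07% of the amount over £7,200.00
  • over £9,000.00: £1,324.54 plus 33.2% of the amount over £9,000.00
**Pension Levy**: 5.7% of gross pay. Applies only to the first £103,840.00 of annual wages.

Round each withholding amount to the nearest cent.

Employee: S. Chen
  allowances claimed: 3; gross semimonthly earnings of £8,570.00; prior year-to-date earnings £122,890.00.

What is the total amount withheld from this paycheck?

£825.05

Earnings Tax: taxable = £8,570.00 − 3×£480.00 = £7,130.00
  £557.76 + 17.47% × (£7,130.00 − £5,600.00) = £557.76 + 17.47% × £1,530.00 = £825.05
Pension Levy: YTD £122,890.00 ≥ cap £103,840.00 → £0.00
Total: £825.05 + £0.00 = £825.05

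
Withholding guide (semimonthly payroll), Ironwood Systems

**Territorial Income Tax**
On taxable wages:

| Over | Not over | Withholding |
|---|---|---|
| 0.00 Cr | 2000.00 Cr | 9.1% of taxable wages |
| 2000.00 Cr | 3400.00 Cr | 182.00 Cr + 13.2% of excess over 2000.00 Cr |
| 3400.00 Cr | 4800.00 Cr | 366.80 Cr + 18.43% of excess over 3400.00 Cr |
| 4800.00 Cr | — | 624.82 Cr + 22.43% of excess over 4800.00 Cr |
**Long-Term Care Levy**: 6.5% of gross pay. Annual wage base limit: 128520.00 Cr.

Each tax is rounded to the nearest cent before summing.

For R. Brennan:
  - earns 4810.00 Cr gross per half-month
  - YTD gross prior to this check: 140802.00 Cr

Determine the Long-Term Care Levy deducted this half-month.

Long-Term Care Levy: YTD 140802.00 Cr ≥ cap 128520.00 Cr → 0.00 Cr

0.00 Cr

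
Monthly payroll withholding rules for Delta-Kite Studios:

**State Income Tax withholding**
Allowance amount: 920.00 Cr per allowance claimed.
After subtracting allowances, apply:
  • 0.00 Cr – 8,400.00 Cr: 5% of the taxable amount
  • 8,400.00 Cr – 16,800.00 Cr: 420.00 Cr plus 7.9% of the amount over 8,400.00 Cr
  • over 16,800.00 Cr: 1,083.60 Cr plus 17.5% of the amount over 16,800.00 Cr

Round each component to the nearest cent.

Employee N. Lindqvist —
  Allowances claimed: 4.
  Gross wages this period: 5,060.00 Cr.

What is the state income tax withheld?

State Income Tax: taxable = 5,060.00 Cr − 4×920.00 Cr = 1,380.00 Cr
  5% × 1,380.00 Cr = 69.00 Cr

69.00 Cr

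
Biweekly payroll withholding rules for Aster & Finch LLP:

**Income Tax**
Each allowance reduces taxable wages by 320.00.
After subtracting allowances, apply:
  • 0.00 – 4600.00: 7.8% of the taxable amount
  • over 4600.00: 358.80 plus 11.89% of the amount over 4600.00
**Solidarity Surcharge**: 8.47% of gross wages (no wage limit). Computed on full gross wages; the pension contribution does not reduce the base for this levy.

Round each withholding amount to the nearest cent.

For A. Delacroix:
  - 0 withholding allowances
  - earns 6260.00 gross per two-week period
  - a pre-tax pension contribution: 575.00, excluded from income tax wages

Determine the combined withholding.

1018.03

Income Tax: taxable = 6260.00 − 575.00 = 5685.00
  358.80 + 11.89% × (5685.00 − 4600.00) = 358.80 + 11.89% × 1085.00 = 487.81
Solidarity Surcharge: 8.47% × 6260.00 = 530.22
Total: 487.81 + 530.22 = 1018.03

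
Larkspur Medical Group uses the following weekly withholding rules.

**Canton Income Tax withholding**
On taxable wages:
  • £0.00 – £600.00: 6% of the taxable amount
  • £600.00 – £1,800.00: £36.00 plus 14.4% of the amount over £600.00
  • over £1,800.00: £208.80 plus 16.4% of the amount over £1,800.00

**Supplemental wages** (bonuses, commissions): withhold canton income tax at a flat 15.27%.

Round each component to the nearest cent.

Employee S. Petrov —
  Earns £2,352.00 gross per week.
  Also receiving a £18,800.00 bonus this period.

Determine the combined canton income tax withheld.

£3,170.09

Canton Income Tax: taxable = £2,352.00
  £208.80 + 16.4% × (£2,352.00 − £1,800.00) = £208.80 + 16.4% × £552.00 = £299.33
Supplemental (15.27% flat on bonus): 15.27% × £18,800.00 = £2,870.76
Total canton income tax: £299.33 + £2,870.76 = £3,170.09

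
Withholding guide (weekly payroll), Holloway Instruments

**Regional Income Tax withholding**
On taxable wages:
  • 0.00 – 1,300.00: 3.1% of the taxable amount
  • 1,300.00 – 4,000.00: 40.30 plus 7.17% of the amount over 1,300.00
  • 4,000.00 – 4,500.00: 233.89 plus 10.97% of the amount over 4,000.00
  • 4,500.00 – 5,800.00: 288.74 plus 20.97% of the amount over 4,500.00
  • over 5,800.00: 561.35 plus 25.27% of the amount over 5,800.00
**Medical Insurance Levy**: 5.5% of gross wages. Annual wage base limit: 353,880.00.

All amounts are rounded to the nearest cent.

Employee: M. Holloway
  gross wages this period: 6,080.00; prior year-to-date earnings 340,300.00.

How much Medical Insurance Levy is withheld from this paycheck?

Medical Insurance Levy: 5.5% × 6,080.00 = 334.40

334.40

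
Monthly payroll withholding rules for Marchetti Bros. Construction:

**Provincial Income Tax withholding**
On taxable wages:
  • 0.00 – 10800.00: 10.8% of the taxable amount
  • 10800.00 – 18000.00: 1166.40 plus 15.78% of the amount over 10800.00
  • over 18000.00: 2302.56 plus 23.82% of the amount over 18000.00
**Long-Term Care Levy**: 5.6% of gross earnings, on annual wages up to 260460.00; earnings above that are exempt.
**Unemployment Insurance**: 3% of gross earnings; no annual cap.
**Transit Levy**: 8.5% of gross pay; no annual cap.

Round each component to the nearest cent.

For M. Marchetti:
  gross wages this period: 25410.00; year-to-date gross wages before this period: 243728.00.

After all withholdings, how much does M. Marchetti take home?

17483.24

Provincial Income Tax: taxable = 25410.00
  2302.56 + 23.82% × (25410.00 − 18000.00) = 2302.56 + 23.82% × 7410.00 = 4067.62
Long-Term Care Levy: cap 260460.00 − YTD 243728.00 = 16732.00 subject; 5.6% × 16732.00 = 936.99
Unemployment Insurance: 3% × 25410.00 = 762.30
Transit Levy: 8.5% × 25410.00 = 2159.85
Total withheld: 4067.62 + 936.99 + 762.30 + 2159.85 = 7926.76
Net pay: 25410.00 − 7926.76 = 17483.24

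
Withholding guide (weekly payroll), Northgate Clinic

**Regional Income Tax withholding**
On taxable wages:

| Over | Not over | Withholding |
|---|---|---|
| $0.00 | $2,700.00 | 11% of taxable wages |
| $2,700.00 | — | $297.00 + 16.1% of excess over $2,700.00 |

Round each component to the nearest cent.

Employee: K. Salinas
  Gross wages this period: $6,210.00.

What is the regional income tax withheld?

Regional Income Tax: taxable = $6,210.00
  $297.00 + 16.1% × ($6,210.00 − $2,700.00) = $297.00 + 16.1% × $3,510.00 = $862.11

$862.11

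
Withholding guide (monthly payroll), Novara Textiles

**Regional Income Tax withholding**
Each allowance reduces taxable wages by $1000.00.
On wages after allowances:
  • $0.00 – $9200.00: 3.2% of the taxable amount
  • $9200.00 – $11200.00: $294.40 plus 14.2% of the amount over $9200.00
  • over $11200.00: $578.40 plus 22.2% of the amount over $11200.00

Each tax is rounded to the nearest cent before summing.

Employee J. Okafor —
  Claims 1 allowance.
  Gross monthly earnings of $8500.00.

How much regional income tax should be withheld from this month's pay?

$240.00

Regional Income Tax: taxable = $8500.00 − 1×$1000.00 = $7500.00
  3.2% × $7500.00 = $240.00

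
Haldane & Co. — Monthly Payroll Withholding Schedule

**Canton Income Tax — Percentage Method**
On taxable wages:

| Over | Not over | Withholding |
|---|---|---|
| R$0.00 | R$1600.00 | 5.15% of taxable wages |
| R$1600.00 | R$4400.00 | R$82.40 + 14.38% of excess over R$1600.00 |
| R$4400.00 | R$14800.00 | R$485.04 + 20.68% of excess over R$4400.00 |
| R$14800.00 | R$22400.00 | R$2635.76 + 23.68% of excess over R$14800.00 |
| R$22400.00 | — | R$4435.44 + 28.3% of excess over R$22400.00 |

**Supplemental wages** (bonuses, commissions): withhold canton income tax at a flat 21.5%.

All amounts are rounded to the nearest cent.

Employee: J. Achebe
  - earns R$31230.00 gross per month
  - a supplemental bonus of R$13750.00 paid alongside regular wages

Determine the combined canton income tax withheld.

R$9890.58

Canton Income Tax: taxable = R$31230.00
  R$4435.44 + 28.3% × (R$31230.00 − R$22400.00) = R$4435.44 + 28.3% × R$8830.00 = R$6934.33
Supplemental (21.5% flat on bonus): 21.5% × R$13750.00 = R$2956.25
Total canton income tax: R$6934.33 + R$2956.25 = R$9890.58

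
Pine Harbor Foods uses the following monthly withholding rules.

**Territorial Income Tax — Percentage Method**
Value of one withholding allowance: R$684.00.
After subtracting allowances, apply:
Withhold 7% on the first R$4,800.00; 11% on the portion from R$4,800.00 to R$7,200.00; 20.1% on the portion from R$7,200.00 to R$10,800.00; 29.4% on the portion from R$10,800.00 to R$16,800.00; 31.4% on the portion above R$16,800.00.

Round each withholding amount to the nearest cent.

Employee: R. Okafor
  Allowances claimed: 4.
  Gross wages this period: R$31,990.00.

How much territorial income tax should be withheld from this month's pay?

Territorial Income Tax: taxable = R$31,990.00 − 4×R$684.00 = R$29,254.00
  R$3,087.60 + 31.4% × (R$29,254.00 − R$16,800.00) = R$3,087.60 + 31.4% × R$12,454.00 = R$6,998.16

R$6,998.16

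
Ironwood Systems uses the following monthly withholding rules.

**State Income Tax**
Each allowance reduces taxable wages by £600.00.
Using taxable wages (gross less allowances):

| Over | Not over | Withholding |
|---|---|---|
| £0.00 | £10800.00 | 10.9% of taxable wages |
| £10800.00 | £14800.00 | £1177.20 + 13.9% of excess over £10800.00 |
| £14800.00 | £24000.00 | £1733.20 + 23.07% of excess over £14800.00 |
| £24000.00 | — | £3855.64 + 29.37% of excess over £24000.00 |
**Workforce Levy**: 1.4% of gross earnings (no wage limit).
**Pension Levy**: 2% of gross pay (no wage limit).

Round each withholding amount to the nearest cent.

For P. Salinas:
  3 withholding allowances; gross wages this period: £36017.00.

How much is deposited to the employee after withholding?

£27936.05

State Income Tax: taxable = £36017.00 − 3×£600.00 = £34217.00
  £3855.64 + 29.37% × (£34217.00 − £24000.00) = £3855.64 + 29.37% × £10217.00 = £6856.37
Workforce Levy: 1.4% × £36017.00 = £504.24
Pension Levy: 2% × £36017.00 = £720.34
Total withheld: £6856.37 + £504.24 + £720.34 = £8080.95
Net pay: £36017.00 − £8080.95 = £27936.05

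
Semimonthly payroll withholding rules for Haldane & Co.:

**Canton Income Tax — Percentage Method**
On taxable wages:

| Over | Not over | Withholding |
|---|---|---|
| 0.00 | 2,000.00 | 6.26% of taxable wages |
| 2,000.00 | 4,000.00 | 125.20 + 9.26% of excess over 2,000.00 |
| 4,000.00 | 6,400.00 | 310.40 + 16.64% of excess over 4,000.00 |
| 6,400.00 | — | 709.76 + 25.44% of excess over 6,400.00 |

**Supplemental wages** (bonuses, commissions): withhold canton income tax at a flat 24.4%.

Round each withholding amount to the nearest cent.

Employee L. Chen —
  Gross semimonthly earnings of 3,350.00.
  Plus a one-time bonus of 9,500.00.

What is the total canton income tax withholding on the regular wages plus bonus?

Canton Income Tax: taxable = 3,350.00
  125.20 + 9.26% × (3,350.00 − 2,000.00) = 125.20 + 9.26% × 1,350.00 = 250.21
Supplemental (24.4% flat on bonus): 24.4% × 9,500.00 = 2,318.00
Total canton income tax: 250.21 + 2,318.00 = 2,568.21

2,568.21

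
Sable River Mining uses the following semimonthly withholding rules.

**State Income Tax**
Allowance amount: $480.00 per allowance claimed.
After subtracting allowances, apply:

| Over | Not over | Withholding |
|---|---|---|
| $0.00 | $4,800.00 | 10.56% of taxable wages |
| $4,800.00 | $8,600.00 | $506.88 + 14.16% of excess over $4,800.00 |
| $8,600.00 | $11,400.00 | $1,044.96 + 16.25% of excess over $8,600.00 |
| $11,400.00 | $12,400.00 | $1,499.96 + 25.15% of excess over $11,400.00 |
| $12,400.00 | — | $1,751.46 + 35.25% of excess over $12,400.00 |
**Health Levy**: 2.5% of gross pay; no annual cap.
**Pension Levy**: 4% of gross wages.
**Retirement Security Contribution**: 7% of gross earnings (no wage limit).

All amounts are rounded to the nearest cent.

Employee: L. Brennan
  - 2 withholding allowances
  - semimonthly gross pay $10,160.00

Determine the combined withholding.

State Income Tax: taxable = $10,160.00 − 2×$480.00 = $9,200.00
  $1,044.96 + 16.25% × ($9,200.00 − $8,600.00) = $1,044.96 + 16.25% × $600.00 = $1,142.46
Health Levy: 2.5% × $10,160.00 = $254.00
Pension Levy: 4% × $10,160.00 = $406.40
Retirement Security Contribution: 7% × $10,160.00 = $711.20
Total: $1,142.46 + $254.00 + $406.40 + $711.20 = $2,514.06

$2,514.06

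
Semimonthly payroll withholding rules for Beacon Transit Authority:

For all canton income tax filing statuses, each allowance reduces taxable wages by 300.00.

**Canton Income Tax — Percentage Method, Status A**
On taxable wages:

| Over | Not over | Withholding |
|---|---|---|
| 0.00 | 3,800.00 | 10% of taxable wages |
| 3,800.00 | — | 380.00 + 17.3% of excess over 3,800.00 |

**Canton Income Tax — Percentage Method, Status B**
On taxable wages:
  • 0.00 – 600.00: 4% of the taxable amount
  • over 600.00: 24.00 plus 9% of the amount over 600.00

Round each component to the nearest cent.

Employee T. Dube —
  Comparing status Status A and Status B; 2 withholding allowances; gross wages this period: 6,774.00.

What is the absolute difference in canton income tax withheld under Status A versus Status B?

Canton Income Tax (Status A): taxable = 6,774.00 − 2×300.00 = 6,174.00
  380.00 + 17.3% × (6,174.00 − 3,800.00) = 380.00 + 17.3% × 2,374.00 = 790.70
Canton Income Tax (Status B): taxable = 6,774.00 − 2×300.00 = 6,174.00
  24.00 + 9% × (6,174.00 − 600.00) = 24.00 + 9% × 5,574.00 = 525.66
Difference: |790.70 − 525.66| = 265.04 (higher under Status A)

265.04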